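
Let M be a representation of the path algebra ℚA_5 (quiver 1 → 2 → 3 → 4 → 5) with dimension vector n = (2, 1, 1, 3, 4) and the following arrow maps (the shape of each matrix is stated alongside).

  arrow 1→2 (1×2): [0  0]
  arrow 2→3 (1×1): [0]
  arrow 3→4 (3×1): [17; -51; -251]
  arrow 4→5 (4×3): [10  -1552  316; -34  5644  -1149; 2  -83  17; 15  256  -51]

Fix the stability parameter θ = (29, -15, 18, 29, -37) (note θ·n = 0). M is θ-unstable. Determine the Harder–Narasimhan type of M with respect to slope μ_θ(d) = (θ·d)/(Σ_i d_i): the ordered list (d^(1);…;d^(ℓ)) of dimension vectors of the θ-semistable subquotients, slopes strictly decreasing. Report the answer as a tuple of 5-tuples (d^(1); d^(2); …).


Interval decomposition of M: I[1,1]^2, I[2,2], I[3,5], I[4,5]^2, I[5,5].
HN type (ℓ=5): μ^(1)=29; μ^(2)=10/3; μ^(3)=-4; μ^(4)=-15; μ^(5)=-37

((2, 0, 0, 0, 0); (0, 0, 1, 1, 1); (0, 0, 0, 2, 2); (0, 1, 0, 0, 0); (0, 0, 0, 0, 1))


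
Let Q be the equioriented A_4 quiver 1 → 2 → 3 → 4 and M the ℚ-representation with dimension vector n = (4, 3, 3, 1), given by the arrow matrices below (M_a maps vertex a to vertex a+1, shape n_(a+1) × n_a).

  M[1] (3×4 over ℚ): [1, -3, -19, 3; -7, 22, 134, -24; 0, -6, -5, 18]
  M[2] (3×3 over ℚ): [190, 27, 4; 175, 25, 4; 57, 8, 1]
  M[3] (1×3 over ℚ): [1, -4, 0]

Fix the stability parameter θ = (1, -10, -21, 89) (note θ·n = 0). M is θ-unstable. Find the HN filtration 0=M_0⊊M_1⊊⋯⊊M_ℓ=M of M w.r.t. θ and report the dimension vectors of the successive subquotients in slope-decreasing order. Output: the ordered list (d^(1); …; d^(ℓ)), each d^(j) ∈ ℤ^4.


Barcode: M ≅ I[1,1], I[1,3]^2, I[1,4]. HN layers by μ_θ (3 steps, strictly decreasing):
  μ^(1)=89; μ^(2)=1; μ^(3)=-10

((0, 0, 0, 1); (1, 0, 0, 0); (3, 3, 3, 0))


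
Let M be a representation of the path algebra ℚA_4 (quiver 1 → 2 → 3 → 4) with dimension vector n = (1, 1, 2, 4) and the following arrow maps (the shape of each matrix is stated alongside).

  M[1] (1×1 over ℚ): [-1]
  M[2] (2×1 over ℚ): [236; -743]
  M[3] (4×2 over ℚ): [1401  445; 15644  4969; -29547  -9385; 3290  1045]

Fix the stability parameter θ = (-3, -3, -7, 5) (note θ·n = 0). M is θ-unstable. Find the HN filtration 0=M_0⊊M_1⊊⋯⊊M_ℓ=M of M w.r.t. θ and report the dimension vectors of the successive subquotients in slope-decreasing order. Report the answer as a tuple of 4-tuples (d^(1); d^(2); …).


Interval decomposition of M: I[1,4], I[3,4], I[4,4]^2.
HN type (ℓ=3): μ^(1)=5; μ^(2)=-13/3; μ^(3)=-7

((0, 0, 0, 4); (1, 1, 1, 0); (0, 0, 1, 0))


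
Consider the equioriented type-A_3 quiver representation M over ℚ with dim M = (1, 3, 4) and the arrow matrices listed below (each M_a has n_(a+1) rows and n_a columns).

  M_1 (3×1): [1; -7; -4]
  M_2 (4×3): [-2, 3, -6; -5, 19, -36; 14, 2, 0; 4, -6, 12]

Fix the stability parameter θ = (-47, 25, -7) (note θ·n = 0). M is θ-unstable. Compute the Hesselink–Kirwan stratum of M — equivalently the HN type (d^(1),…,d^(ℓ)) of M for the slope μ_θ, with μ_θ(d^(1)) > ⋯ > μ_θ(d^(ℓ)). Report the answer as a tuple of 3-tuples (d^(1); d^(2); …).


Via rank(M_{q-1}∘⋯∘M_p): M ≅ I[1,3], I[2,2], I[2,3], I[3,3]^2.
μ_θ-semistable layers: μ^(1)=25; μ^(2)=9; μ^(3)=-7; μ^(4)=-47

((0, 1, 0); (0, 2, 2); (0, 0, 2); (1, 0, 0))


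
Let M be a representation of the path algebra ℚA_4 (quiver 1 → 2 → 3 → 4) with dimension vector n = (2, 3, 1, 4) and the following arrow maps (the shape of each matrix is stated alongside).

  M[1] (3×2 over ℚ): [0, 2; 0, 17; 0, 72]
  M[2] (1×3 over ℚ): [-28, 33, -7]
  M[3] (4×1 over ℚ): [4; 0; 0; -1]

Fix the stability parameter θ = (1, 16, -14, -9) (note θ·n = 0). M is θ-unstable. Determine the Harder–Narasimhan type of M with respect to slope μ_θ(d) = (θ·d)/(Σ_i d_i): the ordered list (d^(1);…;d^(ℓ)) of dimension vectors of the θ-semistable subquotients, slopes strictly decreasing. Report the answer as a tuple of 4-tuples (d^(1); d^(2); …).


Interval decomposition of M: I[1,1], I[1,4], I[2,2]^2, I[4,4]^3.
HN type (ℓ=4): μ^(1)=16; μ^(2)=1; μ^(3)=-3/2; μ^(4)=-9

((0, 2, 0, 0); (1, 0, 0, 0); (1, 1, 1, 1); (0, 0, 0, 3))


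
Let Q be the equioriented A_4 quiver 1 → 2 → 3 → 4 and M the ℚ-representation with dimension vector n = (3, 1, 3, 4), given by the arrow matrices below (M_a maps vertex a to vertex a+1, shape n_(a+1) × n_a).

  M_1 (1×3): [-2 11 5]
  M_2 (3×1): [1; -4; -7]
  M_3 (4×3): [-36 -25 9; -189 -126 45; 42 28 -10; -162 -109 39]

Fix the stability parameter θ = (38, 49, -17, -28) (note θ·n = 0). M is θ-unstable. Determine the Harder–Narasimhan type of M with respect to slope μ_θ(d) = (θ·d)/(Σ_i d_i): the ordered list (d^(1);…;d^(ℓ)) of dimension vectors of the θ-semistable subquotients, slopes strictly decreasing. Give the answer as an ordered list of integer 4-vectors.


Interval decomposition of M: I[1,1]^2, I[1,4], I[3,3], I[3,4], I[4,4]^2.
HN type (ℓ=5): μ^(1)=38; μ^(2)=21/2; μ^(3)=-17; μ^(4)=-45/2; μ^(5)=-28

((2, 0, 0, 0); (1, 1, 1, 1); (0, 0, 1, 0); (0, 0, 1, 1); (0, 0, 0, 2))


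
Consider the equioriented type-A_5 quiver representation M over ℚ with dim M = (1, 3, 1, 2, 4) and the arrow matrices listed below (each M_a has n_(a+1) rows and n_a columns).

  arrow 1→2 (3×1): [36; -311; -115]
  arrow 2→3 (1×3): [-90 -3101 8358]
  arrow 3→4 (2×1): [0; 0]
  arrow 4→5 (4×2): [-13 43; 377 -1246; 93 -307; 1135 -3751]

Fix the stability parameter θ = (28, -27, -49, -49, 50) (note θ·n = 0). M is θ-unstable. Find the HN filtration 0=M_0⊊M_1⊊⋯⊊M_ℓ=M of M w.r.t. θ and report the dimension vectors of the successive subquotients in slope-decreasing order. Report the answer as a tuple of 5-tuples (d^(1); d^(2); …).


Via rank(M_{q-1}∘⋯∘M_p): M ≅ I[1,3], I[2,2]^2, I[4,5]^2, I[5,5]^2.
μ_θ-semistable layers: μ^(1)=50; μ^(2)=-16; μ^(3)=-27; μ^(4)=-49

((0, 0, 0, 0, 4); (1, 1, 1, 0, 0); (0, 2, 0, 0, 0); (0, 0, 0, 2, 0))


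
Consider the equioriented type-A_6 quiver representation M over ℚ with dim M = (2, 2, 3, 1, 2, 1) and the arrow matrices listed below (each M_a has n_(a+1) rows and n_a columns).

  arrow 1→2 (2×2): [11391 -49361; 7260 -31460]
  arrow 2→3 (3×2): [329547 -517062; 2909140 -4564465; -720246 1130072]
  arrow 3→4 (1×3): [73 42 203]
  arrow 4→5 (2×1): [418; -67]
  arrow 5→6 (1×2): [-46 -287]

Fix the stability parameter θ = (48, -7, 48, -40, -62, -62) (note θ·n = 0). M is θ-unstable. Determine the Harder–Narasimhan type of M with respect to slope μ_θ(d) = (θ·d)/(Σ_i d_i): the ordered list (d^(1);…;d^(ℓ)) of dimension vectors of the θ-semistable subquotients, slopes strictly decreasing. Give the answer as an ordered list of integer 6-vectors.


Interval decomposition of M: I[1,1], I[1,6], I[2,3], I[3,3], I[5,5].
HN type (ℓ=4): μ^(1)=48; μ^(2)=-7; μ^(3)=-25/2; μ^(4)=-62

((1, 0, 2, 0, 0, 0); (0, 1, 0, 0, 0, 0); (1, 1, 1, 1, 1, 1); (0, 0, 0, 0, 1, 0))


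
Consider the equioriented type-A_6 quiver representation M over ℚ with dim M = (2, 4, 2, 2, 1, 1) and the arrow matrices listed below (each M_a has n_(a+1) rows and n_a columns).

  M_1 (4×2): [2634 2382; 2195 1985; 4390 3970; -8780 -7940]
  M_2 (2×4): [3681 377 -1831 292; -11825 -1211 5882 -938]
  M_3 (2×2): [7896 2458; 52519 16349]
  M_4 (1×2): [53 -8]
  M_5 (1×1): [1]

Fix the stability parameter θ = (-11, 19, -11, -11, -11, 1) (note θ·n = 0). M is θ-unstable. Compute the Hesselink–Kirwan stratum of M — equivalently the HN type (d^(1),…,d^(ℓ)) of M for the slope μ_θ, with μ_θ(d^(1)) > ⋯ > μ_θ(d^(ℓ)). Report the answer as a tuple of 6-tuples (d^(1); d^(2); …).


Via rank(M_{q-1}∘⋯∘M_p): M ≅ I[1,1], I[1,6], I[2,2]^2, I[2,4].
μ_θ-semistable layers: μ^(1)=19; μ^(2)=1; μ^(3)=-1; μ^(4)=-7/2; μ^(5)=-11

((0, 2, 0, 0, 0, 0); (0, 0, 0, 0, 0, 1); (0, 1, 1, 1, 0, 0); (0, 1, 1, 1, 1, 0); (2, 0, 0, 0, 0, 0))


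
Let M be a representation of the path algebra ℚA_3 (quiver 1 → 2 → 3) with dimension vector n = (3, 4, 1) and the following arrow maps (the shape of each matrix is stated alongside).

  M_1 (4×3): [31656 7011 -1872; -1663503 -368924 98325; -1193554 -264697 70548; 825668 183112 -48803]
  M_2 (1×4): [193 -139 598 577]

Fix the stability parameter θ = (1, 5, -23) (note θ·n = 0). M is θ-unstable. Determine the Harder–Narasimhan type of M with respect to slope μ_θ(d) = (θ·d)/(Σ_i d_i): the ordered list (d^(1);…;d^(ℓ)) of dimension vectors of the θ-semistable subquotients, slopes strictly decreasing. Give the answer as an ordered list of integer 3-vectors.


Interval decomposition of M: I[1,2]^2, I[1,3], I[2,2].
HN type (ℓ=3): μ^(1)=5; μ^(2)=1; μ^(3)=-17/3

((0, 3, 0); (2, 0, 0); (1, 1, 1))


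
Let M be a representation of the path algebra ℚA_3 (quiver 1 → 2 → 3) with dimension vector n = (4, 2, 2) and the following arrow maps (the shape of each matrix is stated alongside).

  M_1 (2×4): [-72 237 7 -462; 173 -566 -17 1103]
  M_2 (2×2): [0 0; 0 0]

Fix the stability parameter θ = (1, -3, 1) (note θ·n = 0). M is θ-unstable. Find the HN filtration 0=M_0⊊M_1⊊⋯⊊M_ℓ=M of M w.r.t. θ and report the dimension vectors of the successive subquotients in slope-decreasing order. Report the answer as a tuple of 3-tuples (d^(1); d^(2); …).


Barcode: M ≅ I[1,1]^2, I[1,2]^2, I[3,3]^2. HN layers by μ_θ (2 steps, strictly decreasing):
  μ^(1)=1; μ^(2)=-1

((2, 0, 2); (2, 2, 0))


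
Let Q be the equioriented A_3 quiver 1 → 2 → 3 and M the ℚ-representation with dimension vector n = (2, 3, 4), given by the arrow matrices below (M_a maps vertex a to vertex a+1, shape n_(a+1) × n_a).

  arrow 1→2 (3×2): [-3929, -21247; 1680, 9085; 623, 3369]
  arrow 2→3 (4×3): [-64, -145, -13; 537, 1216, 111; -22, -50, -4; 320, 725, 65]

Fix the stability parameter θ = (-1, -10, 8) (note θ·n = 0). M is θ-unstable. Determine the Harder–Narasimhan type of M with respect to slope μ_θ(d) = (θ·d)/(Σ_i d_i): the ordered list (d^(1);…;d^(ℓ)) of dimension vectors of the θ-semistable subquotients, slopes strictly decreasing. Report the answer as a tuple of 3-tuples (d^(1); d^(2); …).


Via rank(M_{q-1}∘⋯∘M_p): M ≅ I[1,2], I[1,3], I[2,3], I[3,3]^2.
μ_θ-semistable layers: μ^(1)=8; μ^(2)=-11/2; μ^(3)=-10

((0, 0, 4); (2, 2, 0); (0, 1, 0))


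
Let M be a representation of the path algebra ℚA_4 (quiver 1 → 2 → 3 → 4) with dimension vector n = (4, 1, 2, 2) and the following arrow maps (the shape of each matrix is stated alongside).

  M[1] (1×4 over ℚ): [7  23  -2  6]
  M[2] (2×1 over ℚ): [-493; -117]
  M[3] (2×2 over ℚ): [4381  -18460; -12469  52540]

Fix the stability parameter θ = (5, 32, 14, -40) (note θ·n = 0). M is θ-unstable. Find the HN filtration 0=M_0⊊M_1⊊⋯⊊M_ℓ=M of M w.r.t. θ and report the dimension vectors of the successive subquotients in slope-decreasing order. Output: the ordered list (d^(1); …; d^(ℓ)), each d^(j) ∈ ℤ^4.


Via rank(M_{q-1}∘⋯∘M_p): M ≅ I[1,1]^3, I[1,4], I[3,3], I[4,4].
μ_θ-semistable layers: μ^(1)=14; μ^(2)=5; μ^(3)=11/4; μ^(4)=-40

((0, 0, 1, 0); (3, 0, 0, 0); (1, 1, 1, 1); (0, 0, 0, 1))


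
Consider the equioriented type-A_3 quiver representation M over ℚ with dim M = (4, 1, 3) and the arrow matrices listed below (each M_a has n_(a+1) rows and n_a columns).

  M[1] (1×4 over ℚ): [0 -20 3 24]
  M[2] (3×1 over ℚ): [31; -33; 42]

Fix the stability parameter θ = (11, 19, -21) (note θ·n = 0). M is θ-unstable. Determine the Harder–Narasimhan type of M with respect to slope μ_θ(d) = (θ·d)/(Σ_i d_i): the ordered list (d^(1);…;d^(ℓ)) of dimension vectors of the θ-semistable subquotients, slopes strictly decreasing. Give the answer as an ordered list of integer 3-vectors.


Interval decomposition of M: I[1,1]^3, I[1,3], I[3,3]^2.
HN type (ℓ=3): μ^(1)=11; μ^(2)=3; μ^(3)=-21

((3, 0, 0); (1, 1, 1); (0, 0, 2))


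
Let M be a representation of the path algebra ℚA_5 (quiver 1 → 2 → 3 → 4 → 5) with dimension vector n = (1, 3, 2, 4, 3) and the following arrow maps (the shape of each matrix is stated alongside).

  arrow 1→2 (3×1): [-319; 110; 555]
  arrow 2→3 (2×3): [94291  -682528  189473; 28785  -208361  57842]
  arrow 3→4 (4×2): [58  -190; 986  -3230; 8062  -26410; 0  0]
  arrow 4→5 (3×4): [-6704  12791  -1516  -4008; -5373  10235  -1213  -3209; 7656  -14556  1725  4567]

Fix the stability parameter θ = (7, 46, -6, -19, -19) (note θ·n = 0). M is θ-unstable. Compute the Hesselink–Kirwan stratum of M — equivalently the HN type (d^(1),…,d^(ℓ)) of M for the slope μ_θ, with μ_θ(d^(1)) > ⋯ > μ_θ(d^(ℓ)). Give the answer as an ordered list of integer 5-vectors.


Interval decomposition of M: I[1,5], I[2,2], I[2,3], I[4,4], I[4,5]^2.
HN type (ℓ=4): μ^(1)=46; μ^(2)=20; μ^(3)=9/5; μ^(4)=-19

((0, 1, 0, 0, 0); (0, 1, 1, 0, 0); (1, 1, 1, 1, 1); (0, 0, 0, 3, 2))


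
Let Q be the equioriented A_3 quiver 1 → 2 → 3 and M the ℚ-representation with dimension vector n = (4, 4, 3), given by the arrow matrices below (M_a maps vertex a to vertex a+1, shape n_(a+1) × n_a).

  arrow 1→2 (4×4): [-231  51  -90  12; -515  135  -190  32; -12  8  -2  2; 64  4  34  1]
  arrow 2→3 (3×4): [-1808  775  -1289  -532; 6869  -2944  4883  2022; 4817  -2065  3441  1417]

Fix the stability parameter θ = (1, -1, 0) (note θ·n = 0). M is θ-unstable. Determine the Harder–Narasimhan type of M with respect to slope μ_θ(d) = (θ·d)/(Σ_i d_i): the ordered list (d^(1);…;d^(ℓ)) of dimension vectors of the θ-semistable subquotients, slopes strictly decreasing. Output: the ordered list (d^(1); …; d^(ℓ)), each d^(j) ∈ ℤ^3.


Interval decomposition of M: I[1,1], I[1,3]^3, I[2,2].
HN type (ℓ=3): μ^(1)=1; μ^(2)=0; μ^(3)=-1

((1, 0, 0); (3, 3, 3); (0, 1, 0))


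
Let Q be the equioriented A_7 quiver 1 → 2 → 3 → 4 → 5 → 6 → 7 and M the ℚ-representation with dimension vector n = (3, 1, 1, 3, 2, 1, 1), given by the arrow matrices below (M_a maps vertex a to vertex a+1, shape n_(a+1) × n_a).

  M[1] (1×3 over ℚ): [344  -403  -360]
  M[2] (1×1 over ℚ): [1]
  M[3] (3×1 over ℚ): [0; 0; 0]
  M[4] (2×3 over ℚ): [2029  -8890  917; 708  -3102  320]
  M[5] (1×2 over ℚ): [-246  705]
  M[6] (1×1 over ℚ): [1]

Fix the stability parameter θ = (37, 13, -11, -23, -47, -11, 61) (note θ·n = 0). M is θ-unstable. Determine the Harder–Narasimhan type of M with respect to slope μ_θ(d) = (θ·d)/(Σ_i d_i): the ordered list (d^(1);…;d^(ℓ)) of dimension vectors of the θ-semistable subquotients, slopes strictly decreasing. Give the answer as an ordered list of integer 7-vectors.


Interval decomposition of M: I[1,1]^2, I[1,3], I[4,4], I[4,5], I[4,7].
HN type (ℓ=6): μ^(1)=61; μ^(2)=37; μ^(3)=13; μ^(4)=-11; μ^(5)=-23; μ^(6)=-35

((0, 0, 0, 0, 0, 0, 1); (2, 0, 0, 0, 0, 0, 0); (1, 1, 1, 0, 0, 0, 0); (0, 0, 0, 0, 0, 1, 0); (0, 0, 0, 1, 0, 0, 0); (0, 0, 0, 2, 2, 0, 0))


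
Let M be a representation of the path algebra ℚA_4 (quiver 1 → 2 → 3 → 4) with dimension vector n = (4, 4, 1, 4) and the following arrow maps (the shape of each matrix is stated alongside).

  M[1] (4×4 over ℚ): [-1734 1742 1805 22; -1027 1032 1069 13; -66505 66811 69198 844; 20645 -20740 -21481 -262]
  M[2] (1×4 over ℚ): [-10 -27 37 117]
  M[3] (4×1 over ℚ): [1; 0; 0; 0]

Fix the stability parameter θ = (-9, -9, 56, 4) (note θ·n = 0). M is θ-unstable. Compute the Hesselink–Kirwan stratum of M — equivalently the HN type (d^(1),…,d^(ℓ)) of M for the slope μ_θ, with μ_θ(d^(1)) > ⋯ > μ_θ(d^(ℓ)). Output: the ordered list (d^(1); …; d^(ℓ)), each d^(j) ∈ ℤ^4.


Barcode: M ≅ I[1,2]^3, I[1,4], I[4,4]^3. HN layers by μ_θ (3 steps, strictly decreasing):
  μ^(1)=30; μ^(2)=4; μ^(3)=-9

((0, 0, 1, 1); (0, 0, 0, 3); (4, 4, 0, 0))


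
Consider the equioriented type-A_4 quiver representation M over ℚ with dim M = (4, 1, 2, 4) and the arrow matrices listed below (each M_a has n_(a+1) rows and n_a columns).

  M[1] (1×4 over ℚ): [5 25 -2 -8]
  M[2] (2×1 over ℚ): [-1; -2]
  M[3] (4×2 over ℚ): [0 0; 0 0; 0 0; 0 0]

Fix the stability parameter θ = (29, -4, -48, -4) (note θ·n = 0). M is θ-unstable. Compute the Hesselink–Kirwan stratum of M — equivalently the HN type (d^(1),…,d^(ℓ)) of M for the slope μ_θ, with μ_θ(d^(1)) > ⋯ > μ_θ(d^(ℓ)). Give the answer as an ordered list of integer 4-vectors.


Interval decomposition of M: I[1,1]^3, I[1,3], I[3,3], I[4,4]^4.
HN type (ℓ=4): μ^(1)=29; μ^(2)=-4; μ^(3)=-23/3; μ^(4)=-48

((3, 0, 0, 0); (0, 0, 0, 4); (1, 1, 1, 0); (0, 0, 1, 0))


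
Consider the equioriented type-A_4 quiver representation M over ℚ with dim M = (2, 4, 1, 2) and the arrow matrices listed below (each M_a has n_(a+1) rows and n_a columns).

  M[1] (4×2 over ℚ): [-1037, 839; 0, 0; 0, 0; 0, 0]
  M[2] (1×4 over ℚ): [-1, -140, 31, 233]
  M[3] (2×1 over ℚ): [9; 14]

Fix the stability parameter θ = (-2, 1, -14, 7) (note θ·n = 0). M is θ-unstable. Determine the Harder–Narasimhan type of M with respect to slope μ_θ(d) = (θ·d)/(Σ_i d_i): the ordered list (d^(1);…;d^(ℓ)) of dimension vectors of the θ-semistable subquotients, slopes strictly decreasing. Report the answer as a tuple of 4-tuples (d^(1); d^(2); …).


Via rank(M_{q-1}∘⋯∘M_p): M ≅ I[1,1], I[1,4], I[2,2]^3, I[4,4].
μ_θ-semistable layers: μ^(1)=7; μ^(2)=1; μ^(3)=-2; μ^(4)=-5

((0, 0, 0, 2); (0, 3, 0, 0); (1, 0, 0, 0); (1, 1, 1, 0))


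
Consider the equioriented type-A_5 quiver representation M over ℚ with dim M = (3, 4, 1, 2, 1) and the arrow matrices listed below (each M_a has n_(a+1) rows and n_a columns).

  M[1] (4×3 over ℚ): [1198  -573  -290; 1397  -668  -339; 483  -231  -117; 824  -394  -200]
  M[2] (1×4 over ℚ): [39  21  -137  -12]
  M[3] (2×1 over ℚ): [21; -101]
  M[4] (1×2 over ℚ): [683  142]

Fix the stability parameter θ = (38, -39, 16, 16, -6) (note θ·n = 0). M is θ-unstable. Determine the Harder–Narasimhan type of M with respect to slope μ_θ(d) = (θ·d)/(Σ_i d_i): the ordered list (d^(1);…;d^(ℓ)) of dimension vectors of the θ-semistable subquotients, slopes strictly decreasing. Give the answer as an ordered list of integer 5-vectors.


Via rank(M_{q-1}∘⋯∘M_p): M ≅ I[1,1], I[1,2]^2, I[2,2], I[2,5], I[4,4].
μ_θ-semistable layers: μ^(1)=38; μ^(2)=16; μ^(3)=26/3; μ^(4)=-1/2; μ^(5)=-39

((1, 0, 0, 0, 0); (0, 0, 0, 1, 0); (0, 0, 1, 1, 1); (2, 2, 0, 0, 0); (0, 2, 0, 0, 0))


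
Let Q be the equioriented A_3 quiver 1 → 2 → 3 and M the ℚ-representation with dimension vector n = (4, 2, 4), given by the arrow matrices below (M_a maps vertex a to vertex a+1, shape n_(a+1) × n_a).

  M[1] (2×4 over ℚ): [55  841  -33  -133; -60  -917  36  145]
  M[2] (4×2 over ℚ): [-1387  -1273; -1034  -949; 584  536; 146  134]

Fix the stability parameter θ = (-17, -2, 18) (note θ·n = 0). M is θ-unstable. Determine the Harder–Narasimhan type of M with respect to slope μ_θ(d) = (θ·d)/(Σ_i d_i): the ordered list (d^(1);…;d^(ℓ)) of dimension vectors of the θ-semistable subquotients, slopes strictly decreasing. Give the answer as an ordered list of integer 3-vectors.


Barcode: M ≅ I[1,1]^2, I[1,3]^2, I[3,3]^2. HN layers by μ_θ (3 steps, strictly decreasing):
  μ^(1)=18; μ^(2)=-2; μ^(3)=-17

((0, 0, 4); (0, 2, 0); (4, 0, 0))


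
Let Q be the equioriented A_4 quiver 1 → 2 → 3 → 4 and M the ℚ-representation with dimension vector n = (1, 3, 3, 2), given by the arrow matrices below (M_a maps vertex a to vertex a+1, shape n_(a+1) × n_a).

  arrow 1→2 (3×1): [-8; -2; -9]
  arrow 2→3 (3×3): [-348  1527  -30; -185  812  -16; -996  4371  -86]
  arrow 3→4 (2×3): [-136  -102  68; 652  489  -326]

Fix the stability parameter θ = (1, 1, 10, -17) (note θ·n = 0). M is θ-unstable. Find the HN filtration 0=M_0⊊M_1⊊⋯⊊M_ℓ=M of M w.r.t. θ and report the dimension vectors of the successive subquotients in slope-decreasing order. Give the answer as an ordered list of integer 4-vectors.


Interval decomposition of M: I[1,2], I[2,3], I[2,4], I[3,3], I[4,4].
HN type (ℓ=4): μ^(1)=10; μ^(2)=1; μ^(3)=-2; μ^(4)=-17

((0, 0, 2, 0); (1, 2, 0, 0); (0, 1, 1, 1); (0, 0, 0, 1))


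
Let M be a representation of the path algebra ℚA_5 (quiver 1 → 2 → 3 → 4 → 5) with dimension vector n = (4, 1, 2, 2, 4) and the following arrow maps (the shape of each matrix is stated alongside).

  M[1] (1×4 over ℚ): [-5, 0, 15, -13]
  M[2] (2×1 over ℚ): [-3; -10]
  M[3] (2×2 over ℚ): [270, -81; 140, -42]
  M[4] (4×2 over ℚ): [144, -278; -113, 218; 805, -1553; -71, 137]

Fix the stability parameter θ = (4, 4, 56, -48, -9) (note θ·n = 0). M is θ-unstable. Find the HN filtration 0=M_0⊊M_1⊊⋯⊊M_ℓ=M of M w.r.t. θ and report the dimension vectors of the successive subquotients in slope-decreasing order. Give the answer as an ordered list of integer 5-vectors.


Interval decomposition of M: I[1,1]^3, I[1,3], I[3,5], I[4,5], I[5,5]^2.
HN type (ℓ=5): μ^(1)=56; μ^(2)=4; μ^(3)=-1/3; μ^(4)=-9; μ^(5)=-48

((0, 0, 1, 0, 0); (4, 1, 0, 0, 0); (0, 0, 1, 1, 1); (0, 0, 0, 0, 3); (0, 0, 0, 1, 0))


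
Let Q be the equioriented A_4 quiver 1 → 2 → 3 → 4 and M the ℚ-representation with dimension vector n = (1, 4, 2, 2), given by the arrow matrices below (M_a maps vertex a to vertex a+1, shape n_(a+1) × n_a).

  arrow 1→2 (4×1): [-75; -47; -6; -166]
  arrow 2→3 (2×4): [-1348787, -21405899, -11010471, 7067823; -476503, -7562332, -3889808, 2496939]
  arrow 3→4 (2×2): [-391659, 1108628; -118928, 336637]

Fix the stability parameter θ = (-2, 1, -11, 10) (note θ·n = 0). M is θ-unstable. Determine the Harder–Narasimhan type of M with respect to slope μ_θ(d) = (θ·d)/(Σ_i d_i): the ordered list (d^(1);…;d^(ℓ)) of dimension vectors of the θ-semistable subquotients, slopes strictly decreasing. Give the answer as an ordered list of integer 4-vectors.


Via rank(M_{q-1}∘⋯∘M_p): M ≅ I[1,4], I[2,2]^2, I[2,4].
μ_θ-semistable layers: μ^(1)=10; μ^(2)=1; μ^(3)=-4; μ^(4)=-5

((0, 0, 0, 2); (0, 2, 0, 0); (1, 1, 1, 0); (0, 1, 1, 0))


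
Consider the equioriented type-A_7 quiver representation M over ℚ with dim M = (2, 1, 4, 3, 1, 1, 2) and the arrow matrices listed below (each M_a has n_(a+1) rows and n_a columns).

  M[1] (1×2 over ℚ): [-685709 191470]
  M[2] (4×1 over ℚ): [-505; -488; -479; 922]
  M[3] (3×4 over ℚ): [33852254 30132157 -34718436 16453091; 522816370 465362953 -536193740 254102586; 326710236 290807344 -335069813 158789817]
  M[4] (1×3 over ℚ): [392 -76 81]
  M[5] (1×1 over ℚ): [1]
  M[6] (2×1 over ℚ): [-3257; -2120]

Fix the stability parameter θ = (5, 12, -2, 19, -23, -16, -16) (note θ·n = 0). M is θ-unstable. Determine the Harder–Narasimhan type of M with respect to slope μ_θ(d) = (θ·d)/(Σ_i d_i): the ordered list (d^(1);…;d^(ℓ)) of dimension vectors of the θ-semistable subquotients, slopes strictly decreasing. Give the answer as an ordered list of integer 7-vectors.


Barcode: M ≅ I[1,1], I[1,7], I[3,3], I[3,4]^2, I[7,7]. HN layers by μ_θ (5 steps, strictly decreasing):
  μ^(1)=19; μ^(2)=5; μ^(3)=-2; μ^(4)=-3; μ^(5)=-16

((0, 0, 0, 2, 0, 0, 0); (1, 0, 0, 0, 0, 0, 0); (0, 0, 3, 0, 0, 0, 0); (1, 1, 1, 1, 1, 1, 1); (0, 0, 0, 0, 0, 0, 1))


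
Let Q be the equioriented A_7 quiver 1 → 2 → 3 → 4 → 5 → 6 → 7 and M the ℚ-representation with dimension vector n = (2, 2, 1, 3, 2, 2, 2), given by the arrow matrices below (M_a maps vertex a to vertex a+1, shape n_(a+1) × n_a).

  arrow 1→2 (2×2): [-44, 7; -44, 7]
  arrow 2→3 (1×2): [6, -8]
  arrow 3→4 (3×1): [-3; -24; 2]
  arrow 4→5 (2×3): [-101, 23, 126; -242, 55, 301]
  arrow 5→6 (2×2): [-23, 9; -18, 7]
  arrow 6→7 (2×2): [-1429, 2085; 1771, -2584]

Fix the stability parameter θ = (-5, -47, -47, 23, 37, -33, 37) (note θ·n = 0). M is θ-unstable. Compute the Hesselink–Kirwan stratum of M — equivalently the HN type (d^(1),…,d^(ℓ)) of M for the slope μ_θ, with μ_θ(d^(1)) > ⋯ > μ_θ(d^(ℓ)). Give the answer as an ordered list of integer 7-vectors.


Barcode: M ≅ I[1,1], I[1,7], I[2,2], I[4,4], I[4,7]. HN layers by μ_θ (6 steps, strictly decreasing):
  μ^(1)=37; μ^(2)=23; μ^(3)=9; μ^(4)=-5; μ^(5)=-33; μ^(6)=-47

((0, 0, 0, 0, 0, 0, 2); (0, 0, 0, 1, 0, 0, 0); (0, 0, 0, 2, 2, 2, 0); (1, 0, 0, 0, 0, 0, 0); (1, 1, 1, 0, 0, 0, 0); (0, 1, 0, 0, 0, 0, 0))


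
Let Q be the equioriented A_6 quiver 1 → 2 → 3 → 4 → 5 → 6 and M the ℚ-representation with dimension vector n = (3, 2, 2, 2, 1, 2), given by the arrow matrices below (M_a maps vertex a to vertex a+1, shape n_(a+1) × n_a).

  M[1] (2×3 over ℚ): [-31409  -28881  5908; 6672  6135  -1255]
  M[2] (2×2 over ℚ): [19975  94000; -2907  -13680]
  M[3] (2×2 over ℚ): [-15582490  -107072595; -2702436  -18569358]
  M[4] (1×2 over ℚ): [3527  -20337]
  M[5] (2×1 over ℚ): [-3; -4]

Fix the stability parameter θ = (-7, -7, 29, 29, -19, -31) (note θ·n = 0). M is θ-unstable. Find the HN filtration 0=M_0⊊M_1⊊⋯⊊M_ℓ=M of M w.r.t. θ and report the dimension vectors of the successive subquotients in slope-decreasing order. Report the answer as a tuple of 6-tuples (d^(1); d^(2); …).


Interval decomposition of M: I[1,1], I[1,2], I[1,6], I[3,3], I[4,4], I[6,6].
HN type (ℓ=4): μ^(1)=29; μ^(2)=2; μ^(3)=-7; μ^(4)=-31

((0, 0, 1, 1, 0, 0); (0, 0, 1, 1, 1, 1); (3, 2, 0, 0, 0, 0); (0, 0, 0, 0, 0, 1))


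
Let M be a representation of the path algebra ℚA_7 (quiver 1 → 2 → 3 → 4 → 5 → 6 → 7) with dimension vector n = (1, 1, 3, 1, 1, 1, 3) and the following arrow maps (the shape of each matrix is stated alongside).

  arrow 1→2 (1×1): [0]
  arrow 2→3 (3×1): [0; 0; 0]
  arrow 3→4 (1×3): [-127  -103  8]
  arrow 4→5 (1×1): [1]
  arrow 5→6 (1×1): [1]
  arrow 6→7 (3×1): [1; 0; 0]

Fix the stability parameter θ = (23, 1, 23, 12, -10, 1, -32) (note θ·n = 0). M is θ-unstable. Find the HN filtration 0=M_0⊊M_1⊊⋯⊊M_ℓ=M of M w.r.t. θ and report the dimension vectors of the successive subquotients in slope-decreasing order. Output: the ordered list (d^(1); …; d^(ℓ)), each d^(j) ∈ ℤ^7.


Interval decomposition of M: I[1,1], I[2,2], I[3,3]^2, I[3,7], I[7,7]^2.
HN type (ℓ=4): μ^(1)=23; μ^(2)=1; μ^(3)=-6/5; μ^(4)=-32

((1, 0, 2, 0, 0, 0, 0); (0, 1, 0, 0, 0, 0, 0); (0, 0, 1, 1, 1, 1, 1); (0, 0, 0, 0, 0, 0, 2))


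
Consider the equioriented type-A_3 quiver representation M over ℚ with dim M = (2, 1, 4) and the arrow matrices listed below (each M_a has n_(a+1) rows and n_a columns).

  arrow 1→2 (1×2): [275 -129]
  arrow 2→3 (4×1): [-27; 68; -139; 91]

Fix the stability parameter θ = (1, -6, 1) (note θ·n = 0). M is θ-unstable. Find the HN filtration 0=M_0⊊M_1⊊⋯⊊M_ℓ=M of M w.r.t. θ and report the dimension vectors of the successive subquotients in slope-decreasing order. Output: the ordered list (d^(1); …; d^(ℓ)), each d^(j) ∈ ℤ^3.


Barcode: M ≅ I[1,1], I[1,3], I[3,3]^3. HN layers by μ_θ (2 steps, strictly decreasing):
  μ^(1)=1; μ^(2)=-5/2

((1, 0, 4); (1, 1, 0))


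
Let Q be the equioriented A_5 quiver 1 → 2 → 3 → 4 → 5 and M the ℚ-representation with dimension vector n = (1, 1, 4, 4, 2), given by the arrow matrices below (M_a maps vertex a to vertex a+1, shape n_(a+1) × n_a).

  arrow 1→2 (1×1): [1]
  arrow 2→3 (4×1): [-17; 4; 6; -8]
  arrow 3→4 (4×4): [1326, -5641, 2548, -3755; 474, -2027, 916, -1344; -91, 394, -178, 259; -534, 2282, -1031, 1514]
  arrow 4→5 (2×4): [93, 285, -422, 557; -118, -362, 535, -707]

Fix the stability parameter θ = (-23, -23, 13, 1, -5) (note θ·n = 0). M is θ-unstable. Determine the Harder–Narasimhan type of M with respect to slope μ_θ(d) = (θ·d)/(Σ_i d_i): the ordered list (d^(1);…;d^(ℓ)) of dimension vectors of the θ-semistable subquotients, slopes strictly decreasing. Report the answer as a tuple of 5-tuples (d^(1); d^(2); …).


Barcode: M ≅ I[1,5], I[3,4]^2, I[3,5]. HN layers by μ_θ (3 steps, strictly decreasing):
  μ^(1)=7; μ^(2)=3; μ^(3)=-23

((0, 0, 2, 2, 0); (0, 0, 2, 2, 2); (1, 1, 0, 0, 0))


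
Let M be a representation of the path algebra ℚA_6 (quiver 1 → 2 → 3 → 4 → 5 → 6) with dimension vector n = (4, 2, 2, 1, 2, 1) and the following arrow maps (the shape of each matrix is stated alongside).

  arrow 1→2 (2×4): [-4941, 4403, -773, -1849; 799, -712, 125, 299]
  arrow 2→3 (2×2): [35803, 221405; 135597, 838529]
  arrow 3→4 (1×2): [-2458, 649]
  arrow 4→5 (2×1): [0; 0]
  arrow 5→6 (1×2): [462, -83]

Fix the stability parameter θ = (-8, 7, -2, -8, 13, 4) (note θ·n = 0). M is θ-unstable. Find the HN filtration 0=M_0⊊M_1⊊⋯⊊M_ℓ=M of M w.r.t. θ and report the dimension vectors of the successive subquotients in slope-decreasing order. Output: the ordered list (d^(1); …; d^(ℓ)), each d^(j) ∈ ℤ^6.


Via rank(M_{q-1}∘⋯∘M_p): M ≅ I[1,1]^2, I[1,3], I[1,4], I[5,5], I[5,6].
μ_θ-semistable layers: μ^(1)=13; μ^(2)=17/2; μ^(3)=5/2; μ^(4)=-1; μ^(5)=-8

((0, 0, 0, 0, 1, 0); (0, 0, 0, 0, 1, 1); (0, 1, 1, 0, 0, 0); (0, 1, 1, 1, 0, 0); (4, 0, 0, 0, 0, 0))


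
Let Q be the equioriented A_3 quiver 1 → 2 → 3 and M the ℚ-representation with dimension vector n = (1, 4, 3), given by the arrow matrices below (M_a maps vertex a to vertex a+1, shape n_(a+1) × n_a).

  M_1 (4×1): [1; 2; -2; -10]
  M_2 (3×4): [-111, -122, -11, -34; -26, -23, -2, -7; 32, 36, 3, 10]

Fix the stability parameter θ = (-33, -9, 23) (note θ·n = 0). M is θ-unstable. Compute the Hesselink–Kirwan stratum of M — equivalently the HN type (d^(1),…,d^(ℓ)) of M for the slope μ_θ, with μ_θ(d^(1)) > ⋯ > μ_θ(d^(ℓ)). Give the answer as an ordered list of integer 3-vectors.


Interval decomposition of M: I[1,3], I[2,2], I[2,3]^2.
HN type (ℓ=3): μ^(1)=23; μ^(2)=-9; μ^(3)=-33

((0, 0, 3); (0, 4, 0); (1, 0, 0))


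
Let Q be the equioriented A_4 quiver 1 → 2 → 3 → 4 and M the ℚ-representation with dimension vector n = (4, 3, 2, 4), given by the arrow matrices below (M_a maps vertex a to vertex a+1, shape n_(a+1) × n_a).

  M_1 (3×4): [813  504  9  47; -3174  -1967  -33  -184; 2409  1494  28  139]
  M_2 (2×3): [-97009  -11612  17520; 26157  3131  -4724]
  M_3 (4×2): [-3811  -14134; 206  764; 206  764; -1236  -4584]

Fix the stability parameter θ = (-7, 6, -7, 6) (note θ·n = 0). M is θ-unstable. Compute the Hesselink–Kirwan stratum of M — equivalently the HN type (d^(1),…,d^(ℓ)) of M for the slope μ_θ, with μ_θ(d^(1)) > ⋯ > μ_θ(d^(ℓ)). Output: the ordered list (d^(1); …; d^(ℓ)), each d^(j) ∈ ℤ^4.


Barcode: M ≅ I[1,1], I[1,2], I[1,3], I[1,4], I[4,4]^3. HN layers by μ_θ (3 steps, strictly decreasing):
  μ^(1)=6; μ^(2)=-1/2; μ^(3)=-7

((0, 1, 0, 4); (0, 2, 2, 0); (4, 0, 0, 0))


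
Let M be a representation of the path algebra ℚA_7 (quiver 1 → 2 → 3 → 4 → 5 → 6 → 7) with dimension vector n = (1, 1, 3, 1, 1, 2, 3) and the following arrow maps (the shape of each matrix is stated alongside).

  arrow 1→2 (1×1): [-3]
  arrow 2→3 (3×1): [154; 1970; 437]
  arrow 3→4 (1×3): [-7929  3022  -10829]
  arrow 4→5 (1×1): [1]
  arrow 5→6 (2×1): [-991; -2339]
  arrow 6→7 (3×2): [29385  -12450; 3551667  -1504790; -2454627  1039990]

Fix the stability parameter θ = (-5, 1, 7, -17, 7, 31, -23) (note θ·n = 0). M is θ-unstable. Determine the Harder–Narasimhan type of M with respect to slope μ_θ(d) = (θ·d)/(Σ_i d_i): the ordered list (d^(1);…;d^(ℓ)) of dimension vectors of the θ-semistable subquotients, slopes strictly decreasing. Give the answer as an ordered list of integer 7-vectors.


Via rank(M_{q-1}∘⋯∘M_p): M ≅ I[1,7], I[3,3]^2, I[6,6], I[7,7]^2.
μ_θ-semistable layers: μ^(1)=31; μ^(2)=7; μ^(3)=5; μ^(4)=-3; μ^(5)=-5; μ^(6)=-23

((0, 0, 0, 0, 0, 1, 0); (0, 0, 2, 0, 0, 0, 0); (0, 0, 0, 0, 1, 1, 1); (0, 1, 1, 1, 0, 0, 0); (1, 0, 0, 0, 0, 0, 0); (0, 0, 0, 0, 0, 0, 2))


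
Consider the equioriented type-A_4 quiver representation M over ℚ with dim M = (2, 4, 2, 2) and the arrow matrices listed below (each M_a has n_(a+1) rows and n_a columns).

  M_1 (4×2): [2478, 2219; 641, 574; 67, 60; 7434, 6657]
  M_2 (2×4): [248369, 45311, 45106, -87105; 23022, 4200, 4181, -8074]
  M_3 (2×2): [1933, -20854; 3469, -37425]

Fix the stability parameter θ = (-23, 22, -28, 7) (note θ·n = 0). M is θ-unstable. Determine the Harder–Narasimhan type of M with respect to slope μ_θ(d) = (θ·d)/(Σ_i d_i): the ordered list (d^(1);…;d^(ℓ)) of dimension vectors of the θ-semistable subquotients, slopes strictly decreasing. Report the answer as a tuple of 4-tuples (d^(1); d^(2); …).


Barcode: M ≅ I[1,2], I[1,4], I[2,2], I[2,4]. HN layers by μ_θ (4 steps, strictly decreasing):
  μ^(1)=22; μ^(2)=7; μ^(3)=-3; μ^(4)=-23

((0, 2, 0, 0); (0, 0, 0, 2); (0, 2, 2, 0); (2, 0, 0, 0))


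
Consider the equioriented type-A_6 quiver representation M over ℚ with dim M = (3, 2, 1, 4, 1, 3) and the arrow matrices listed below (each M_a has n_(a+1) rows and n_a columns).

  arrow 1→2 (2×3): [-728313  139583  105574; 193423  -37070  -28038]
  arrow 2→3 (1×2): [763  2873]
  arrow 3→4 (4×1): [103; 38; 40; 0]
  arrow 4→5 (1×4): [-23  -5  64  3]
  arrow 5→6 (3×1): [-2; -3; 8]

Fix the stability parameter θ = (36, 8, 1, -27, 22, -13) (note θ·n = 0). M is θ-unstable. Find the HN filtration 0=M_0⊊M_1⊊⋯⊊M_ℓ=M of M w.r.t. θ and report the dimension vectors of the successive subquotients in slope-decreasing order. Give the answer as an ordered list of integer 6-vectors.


Barcode: M ≅ I[1,1], I[1,2], I[1,6], I[4,4]^3, I[6,6]^2. HN layers by μ_θ (5 steps, strictly decreasing):
  μ^(1)=36; μ^(2)=22; μ^(3)=9/2; μ^(4)=-13; μ^(5)=-27

((1, 0, 0, 0, 0, 0); (1, 1, 0, 0, 0, 0); (1, 1, 1, 1, 1, 1); (0, 0, 0, 0, 0, 2); (0, 0, 0, 3, 0, 0))


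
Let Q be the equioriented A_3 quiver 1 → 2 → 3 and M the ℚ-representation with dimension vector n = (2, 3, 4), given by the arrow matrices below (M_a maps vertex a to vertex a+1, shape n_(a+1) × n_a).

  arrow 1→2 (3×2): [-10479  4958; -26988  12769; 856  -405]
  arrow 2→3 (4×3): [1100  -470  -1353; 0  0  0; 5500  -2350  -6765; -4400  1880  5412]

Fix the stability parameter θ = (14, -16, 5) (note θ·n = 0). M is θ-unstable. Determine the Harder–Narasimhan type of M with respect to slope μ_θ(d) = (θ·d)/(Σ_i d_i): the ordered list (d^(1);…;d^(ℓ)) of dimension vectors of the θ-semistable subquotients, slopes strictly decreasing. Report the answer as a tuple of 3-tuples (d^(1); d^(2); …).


Via rank(M_{q-1}∘⋯∘M_p): M ≅ I[1,2], I[1,3], I[2,2], I[3,3]^3.
μ_θ-semistable layers: μ^(1)=5; μ^(2)=-1; μ^(3)=-16

((0, 0, 4); (2, 2, 0); (0, 1, 0))


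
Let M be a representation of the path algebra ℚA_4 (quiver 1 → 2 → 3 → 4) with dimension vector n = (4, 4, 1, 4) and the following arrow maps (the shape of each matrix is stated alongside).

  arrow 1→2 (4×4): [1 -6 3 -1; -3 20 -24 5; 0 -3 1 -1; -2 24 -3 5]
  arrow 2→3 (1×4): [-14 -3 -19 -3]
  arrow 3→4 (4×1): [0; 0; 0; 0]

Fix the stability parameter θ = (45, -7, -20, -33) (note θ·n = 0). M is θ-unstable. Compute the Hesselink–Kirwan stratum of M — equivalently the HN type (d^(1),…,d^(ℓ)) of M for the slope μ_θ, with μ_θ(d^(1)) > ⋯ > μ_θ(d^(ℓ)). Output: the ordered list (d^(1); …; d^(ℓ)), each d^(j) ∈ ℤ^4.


Interval decomposition of M: I[1,2]^3, I[1,3], I[4,4]^4.
HN type (ℓ=3): μ^(1)=19; μ^(2)=6; μ^(3)=-33

((3, 3, 0, 0); (1, 1, 1, 0); (0, 0, 0, 4))


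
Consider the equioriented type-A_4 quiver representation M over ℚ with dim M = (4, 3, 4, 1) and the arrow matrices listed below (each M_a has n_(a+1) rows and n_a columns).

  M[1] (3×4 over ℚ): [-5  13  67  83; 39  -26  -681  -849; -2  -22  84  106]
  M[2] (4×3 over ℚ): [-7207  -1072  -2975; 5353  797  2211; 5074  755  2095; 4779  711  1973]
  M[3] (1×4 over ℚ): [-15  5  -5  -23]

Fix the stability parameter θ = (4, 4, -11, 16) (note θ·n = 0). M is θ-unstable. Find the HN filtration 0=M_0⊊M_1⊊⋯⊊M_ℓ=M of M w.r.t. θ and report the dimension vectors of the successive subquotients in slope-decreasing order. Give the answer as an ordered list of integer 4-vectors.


Via rank(M_{q-1}∘⋯∘M_p): M ≅ I[1,1], I[1,3]^2, I[1,4], I[3,3].
μ_θ-semistable layers: μ^(1)=16; μ^(2)=4; μ^(3)=-1; μ^(4)=-11

((0, 0, 0, 1); (1, 0, 0, 0); (3, 3, 3, 0); (0, 0, 1, 0))


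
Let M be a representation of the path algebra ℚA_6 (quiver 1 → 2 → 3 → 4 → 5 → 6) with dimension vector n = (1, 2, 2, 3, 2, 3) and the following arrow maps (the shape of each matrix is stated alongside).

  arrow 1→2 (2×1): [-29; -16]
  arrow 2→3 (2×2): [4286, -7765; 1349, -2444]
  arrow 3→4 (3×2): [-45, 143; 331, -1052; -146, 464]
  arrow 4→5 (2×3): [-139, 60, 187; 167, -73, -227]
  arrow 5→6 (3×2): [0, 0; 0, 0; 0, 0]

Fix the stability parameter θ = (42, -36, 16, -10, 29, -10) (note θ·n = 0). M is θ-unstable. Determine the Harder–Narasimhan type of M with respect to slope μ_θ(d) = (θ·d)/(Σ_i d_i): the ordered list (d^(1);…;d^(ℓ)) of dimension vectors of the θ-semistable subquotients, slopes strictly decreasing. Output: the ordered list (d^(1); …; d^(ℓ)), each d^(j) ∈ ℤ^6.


Interval decomposition of M: I[1,5], I[2,5], I[4,4], I[6,6]^3.
HN type (ℓ=4): μ^(1)=29; μ^(2)=3; μ^(3)=-10; μ^(4)=-36

((0, 0, 0, 0, 2, 0); (1, 1, 2, 2, 0, 0); (0, 0, 0, 1, 0, 3); (0, 1, 0, 0, 0, 0))


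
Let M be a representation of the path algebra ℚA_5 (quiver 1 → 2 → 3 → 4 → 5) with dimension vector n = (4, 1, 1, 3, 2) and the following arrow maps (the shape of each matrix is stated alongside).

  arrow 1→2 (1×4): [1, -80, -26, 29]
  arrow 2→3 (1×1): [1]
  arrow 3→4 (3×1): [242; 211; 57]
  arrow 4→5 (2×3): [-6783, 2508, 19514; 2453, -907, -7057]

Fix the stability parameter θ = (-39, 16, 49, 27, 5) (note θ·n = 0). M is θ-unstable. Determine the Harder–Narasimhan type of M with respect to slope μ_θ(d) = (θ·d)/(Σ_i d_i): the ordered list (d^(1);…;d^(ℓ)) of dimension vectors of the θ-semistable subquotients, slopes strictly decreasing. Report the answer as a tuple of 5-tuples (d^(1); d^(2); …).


Barcode: M ≅ I[1,1]^3, I[1,4], I[4,5]^2. HN layers by μ_θ (3 steps, strictly decreasing):
  μ^(1)=38; μ^(2)=16; μ^(3)=-39

((0, 0, 1, 1, 0); (0, 1, 0, 2, 2); (4, 0, 0, 0, 0))


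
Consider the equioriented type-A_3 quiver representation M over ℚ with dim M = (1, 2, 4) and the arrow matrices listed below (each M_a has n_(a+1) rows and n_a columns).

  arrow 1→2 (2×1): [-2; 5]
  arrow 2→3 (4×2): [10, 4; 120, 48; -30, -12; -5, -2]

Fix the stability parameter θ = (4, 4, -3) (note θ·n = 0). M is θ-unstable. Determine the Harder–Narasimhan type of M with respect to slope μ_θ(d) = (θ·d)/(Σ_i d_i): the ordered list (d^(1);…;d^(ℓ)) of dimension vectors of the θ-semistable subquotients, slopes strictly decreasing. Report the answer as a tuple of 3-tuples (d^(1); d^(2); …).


Interval decomposition of M: I[1,2], I[2,3], I[3,3]^3.
HN type (ℓ=3): μ^(1)=4; μ^(2)=1/2; μ^(3)=-3

((1, 1, 0); (0, 1, 1); (0, 0, 3))


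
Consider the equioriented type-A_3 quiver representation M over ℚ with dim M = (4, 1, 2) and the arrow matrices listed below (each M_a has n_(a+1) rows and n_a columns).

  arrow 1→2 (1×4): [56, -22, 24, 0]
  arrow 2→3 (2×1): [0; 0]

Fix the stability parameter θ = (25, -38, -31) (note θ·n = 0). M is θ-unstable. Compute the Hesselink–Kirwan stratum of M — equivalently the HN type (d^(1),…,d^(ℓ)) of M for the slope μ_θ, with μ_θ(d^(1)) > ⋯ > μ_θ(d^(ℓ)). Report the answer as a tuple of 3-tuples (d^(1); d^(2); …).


Interval decomposition of M: I[1,1]^3, I[1,2], I[3,3]^2.
HN type (ℓ=3): μ^(1)=25; μ^(2)=-13/2; μ^(3)=-31

((3, 0, 0); (1, 1, 0); (0, 0, 2))


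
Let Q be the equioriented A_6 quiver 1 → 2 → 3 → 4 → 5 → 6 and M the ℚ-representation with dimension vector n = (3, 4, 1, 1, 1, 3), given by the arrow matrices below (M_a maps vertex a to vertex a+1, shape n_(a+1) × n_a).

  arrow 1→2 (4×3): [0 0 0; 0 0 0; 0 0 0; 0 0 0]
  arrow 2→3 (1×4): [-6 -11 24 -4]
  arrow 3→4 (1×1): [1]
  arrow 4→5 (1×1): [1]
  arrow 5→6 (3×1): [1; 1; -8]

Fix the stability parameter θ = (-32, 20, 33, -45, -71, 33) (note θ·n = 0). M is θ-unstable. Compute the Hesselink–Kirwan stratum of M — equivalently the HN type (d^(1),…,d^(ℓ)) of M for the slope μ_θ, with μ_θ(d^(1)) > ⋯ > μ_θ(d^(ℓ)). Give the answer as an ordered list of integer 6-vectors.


Barcode: M ≅ I[1,1]^3, I[2,2]^3, I[2,6], I[6,6]^2. HN layers by μ_θ (4 steps, strictly decreasing):
  μ^(1)=33; μ^(2)=20; μ^(3)=-63/4; μ^(4)=-32

((0, 0, 0, 0, 0, 3); (0, 3, 0, 0, 0, 0); (0, 1, 1, 1, 1, 0); (3, 0, 0, 0, 0, 0))
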